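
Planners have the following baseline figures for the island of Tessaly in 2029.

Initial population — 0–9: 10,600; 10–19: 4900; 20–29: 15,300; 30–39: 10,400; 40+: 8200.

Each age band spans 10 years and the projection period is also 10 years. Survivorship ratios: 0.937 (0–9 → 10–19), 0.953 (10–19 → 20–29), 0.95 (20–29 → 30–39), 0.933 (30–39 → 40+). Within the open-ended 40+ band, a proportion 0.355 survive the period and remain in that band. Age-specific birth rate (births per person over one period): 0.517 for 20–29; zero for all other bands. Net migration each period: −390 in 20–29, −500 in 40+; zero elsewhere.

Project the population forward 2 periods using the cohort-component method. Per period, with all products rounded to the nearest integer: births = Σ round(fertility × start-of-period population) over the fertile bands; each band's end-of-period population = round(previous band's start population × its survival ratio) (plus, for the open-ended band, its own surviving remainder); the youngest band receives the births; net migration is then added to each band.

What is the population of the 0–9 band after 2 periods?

— Period 1 —
Births: 15300 × 0.517 = 7910
10–19: 10600 × 0.937 = 9932
20–29: 4900 × 0.953 = 4670
30–39: 15300 × 0.95 = 14535
40+: 10400 × 0.933 + 8200 × 0.355 = 9703 + 2911 = 12614
Net migration: 20–29 − 390 → 4280; 40+ − 500 → 12114
Giving 7910 / 9932 / 4280 / 14535 / 12114.
— Period 2 —
Births: 4280 × 0.517 = 2213
10–19: 7910 × 0.937 = 7412
20–29: 9932 × 0.953 = 9465
30–39: 4280 × 0.95 = 4066
40+: 14535 × 0.933 + 12114 × 0.355 = 13561 + 4300 = 17861
Net migration: 20–29 − 390 → 9075; 40+ − 500 → 17361
Giving 2213 / 7412 / 9075 / 4066 / 17361.

2213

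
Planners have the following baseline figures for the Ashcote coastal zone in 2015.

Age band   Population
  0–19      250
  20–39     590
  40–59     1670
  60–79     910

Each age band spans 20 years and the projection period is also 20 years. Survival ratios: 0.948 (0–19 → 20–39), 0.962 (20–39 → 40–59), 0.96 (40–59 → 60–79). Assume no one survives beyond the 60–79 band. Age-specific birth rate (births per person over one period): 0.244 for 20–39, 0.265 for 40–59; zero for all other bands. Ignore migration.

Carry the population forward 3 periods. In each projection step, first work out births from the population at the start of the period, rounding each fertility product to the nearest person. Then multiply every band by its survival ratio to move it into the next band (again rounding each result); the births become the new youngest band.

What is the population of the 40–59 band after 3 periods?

535

— Period 1 —
Births: 590 × 0.244 = 144  |  1670 × 0.265 = 443 — total 587
20–39: 250 × 0.948 = 237
40–59: 590 × 0.962 = 568
60–79: 1670 × 0.96 = 1603
End of period: [587, 237, 568, 1603]
— Period 2 —
Births: 237 × 0.244 = 58  |  568 × 0.265 = 151 — total 209
20–39: 587 × 0.948 = 556
40–59: 237 × 0.962 = 228
60–79: 568 × 0.96 = 545
End of period: [209, 556, 228, 545]
— Period 3 —
Births: 556 × 0.244 = 136  |  228 × 0.265 = 60 — total 196
20–39: 209 × 0.948 = 198
40–59: 556 × 0.962 = 535
60–79: 228 × 0.96 = 219
End of period: [196, 198, 535, 219]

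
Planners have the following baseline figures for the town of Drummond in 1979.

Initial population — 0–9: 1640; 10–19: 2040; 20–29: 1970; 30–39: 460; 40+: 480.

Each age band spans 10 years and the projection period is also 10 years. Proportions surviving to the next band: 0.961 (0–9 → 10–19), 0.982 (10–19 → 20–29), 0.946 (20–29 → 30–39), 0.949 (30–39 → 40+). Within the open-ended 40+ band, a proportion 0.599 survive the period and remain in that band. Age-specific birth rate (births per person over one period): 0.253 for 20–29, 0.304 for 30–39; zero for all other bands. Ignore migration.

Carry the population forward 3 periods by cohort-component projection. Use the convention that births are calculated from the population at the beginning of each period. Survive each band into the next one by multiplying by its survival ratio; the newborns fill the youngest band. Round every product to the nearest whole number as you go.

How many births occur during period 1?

(Bands numbered youngest = 1 to oldest = 5.)
Period 1.
Births: 1970 * 0.253 = 498 ; 460 * 0.304 = 140 → 638
Band 2: 1640 * 0.961 = 1576
Band 3: 2040 * 0.982 = 2003
Band 4: 1970 * 0.946 = 1864
Band 5: 460 * 0.949 + 480 * 0.599 = 437 + 288 = 725
Population now: 0–9=638, 10–19=1576, 20–29=2003, 30–39=1864, 40+=725

638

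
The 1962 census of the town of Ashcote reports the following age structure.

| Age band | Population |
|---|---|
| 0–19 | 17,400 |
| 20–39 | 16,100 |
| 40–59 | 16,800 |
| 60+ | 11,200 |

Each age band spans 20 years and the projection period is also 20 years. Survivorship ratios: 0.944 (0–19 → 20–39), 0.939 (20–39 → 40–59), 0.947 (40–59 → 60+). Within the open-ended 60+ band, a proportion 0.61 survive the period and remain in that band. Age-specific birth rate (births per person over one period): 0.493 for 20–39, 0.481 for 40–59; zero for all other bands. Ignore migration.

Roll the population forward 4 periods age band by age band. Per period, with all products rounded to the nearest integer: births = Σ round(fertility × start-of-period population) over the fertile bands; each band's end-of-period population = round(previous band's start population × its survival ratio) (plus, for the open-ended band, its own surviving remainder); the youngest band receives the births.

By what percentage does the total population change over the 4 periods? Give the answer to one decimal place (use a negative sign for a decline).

21.1

(Bands numbered youngest = 1 to oldest = 4.)
Period 1.
Births: 16100 * 0.493 = 7937, 16800 * 0.481 = 8081 → 16018
Band 2: 17400 * 0.944 = 16426
Band 3: 16100 * 0.939 = 15118
Band 4: 16800 * 0.947 + 11200 * 0.61 = 15910 + 6832 = 22742
Giving 16018 / 16426 / 15118 / 22742.
Period 2.
Births: 16426 * 0.493 = 8098, 15118 * 0.481 = 7272 → 15370
Band 2: 16018 * 0.944 = 15121
Band 3: 16426 * 0.939 = 15424
Band 4: 15118 * 0.947 + 22742 * 0.61 = 14317 + 13873 = 28190
Giving 15370 / 15121 / 15424 / 28190.
Period 3.
Births: 15121 * 0.493 = 7455, 15424 * 0.481 = 7419 → 14874
Band 2: 15370 * 0.944 = 14509
Band 3: 15121 * 0.939 = 14199
Band 4: 15424 * 0.947 + 28190 * 0.61 = 14607 + 17196 = 31803
Giving 14874 / 14509 / 14199 / 31803.
Period 4.
Births: 14509 * 0.493 = 7153, 14199 * 0.481 = 6830 → 13983
Band 2: 14874 * 0.944 = 14041
Band 3: 14509 * 0.939 = 13624
Band 4: 14199 * 0.947 + 31803 * 0.61 = 13446 + 19400 = 32846
Giving 13983 / 14041 / 13624 / 32846.
Total: 61500 → 74494; change = 12994; percentage change = 21.1%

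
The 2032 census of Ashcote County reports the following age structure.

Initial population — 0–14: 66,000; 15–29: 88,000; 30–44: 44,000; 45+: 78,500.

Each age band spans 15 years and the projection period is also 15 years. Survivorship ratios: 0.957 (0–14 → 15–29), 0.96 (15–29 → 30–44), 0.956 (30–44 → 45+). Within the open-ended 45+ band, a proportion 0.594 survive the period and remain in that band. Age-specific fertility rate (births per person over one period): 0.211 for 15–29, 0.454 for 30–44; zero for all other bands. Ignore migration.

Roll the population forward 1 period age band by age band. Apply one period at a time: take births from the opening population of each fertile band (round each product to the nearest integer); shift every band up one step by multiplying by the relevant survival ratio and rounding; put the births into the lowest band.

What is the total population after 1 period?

Let band 1 be 0–14 through band 4 = 45+.
[period 1]
Births: 88000 × 0.211 = 18568 ; 44000 × 0.454 = 19976 → total 38544
Band 2: 66000 × 0.957 = 63162
Band 3: 88000 × 0.96 = 84480
Band 4: 44000 × 0.956 + 78500 × 0.594 = 42064 + 46629 = 88693
Giving 38544 / 63162 / 84480 / 88693.
Total after period 1: 38544 + 63162 + 84480 + 88693 = 274879

274879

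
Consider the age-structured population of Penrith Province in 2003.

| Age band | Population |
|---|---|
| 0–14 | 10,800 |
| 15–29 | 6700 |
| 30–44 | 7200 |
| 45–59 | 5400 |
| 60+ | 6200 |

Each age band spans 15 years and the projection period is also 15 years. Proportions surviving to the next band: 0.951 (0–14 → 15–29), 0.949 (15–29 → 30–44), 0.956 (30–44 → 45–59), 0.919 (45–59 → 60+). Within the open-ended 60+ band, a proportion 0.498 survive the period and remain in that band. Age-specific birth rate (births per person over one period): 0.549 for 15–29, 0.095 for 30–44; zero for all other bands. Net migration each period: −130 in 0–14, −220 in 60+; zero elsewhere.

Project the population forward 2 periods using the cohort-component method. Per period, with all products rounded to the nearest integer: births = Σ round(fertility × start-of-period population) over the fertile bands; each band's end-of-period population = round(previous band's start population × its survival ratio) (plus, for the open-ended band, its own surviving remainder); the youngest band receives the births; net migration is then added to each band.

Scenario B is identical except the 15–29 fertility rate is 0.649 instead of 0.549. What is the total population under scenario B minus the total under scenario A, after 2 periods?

1664

After projecting period 1:
Births: 6700 * 0.549 = 3678, 7200 * 0.095 = 684 ⇒ total 4362
15–29: 10800 * 0.951 = 10271
30–44: 6700 * 0.949 = 6358
45–59: 7200 * 0.956 = 6883
60+: 5400 * 0.919 + 6200 * 0.498 = 4963 + 3088 = 8051
Net migration: 0–14 − 130 → 4232; 60+ − 220 → 7831
Population now: 0–14=4232, 15–29=10271, 30–44=6358, 45–59=6883, 60+=7831
After projecting period 2:
Births: 10271 * 0.549 = 5639, 6358 * 0.095 = 604 ⇒ total 6243
15–29: 4232 * 0.951 = 4025
30–44: 10271 * 0.949 = 9747
45–59: 6358 * 0.956 = 6078
60+: 6883 * 0.919 + 7831 * 0.498 = 6325 + 3900 = 10225
Net migration: 0–14 − 130 → 6113; 60+ − 220 → 10005
Population now: 0–14=6113, 15–29=4025, 30–44=9747, 45–59=6078, 60+=10005
Scenario A total after 2 periods: 35968
Scenario B projection —
After projecting period 1:
Births: 6700 * 0.649 = 4348, 7200 * 0.095 = 684 ⇒ total 5032
15–29: 10800 * 0.951 = 10271
30–44: 6700 * 0.949 = 6358
45–59: 7200 * 0.956 = 6883
60+: 5400 * 0.919 + 6200 * 0.498 = 4963 + 3088 = 8051
Net migration: 0–14 − 130 → 4902; 60+ − 220 → 7831
Population now: 0–14=4902, 15–29=10271, 30–44=6358, 45–59=6883, 60+=7831
After projecting period 2:
Births: 10271 * 0.649 = 6666, 6358 * 0.095 = 604 ⇒ total 7270
15–29: 4902 * 0.951 = 4662
30–44: 10271 * 0.949 = 9747
45–59: 6358 * 0.956 = 6078
60+: 6883 * 0.919 + 7831 * 0.498 = 6325 + 3900 = 10225
Net migration: 0–14 − 130 → 7140; 60+ − 220 → 10005
Population now: 0–14=7140, 15–29=4662, 30–44=9747, 45–59=6078, 60+=10005
Scenario B total after 2 periods: 37632
Difference B − A = 37632 − 35968 = 1664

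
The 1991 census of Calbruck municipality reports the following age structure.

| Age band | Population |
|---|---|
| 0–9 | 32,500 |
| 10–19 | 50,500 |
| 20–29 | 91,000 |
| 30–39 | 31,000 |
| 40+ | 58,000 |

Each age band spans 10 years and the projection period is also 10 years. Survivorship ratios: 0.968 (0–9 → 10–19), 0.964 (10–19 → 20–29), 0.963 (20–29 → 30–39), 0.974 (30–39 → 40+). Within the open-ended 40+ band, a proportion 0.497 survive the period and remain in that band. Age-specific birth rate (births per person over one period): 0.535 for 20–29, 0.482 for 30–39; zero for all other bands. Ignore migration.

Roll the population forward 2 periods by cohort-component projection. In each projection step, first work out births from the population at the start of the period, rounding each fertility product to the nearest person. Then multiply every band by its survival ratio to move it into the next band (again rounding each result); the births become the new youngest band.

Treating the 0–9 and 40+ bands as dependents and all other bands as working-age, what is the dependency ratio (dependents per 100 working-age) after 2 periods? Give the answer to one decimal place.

Period 1.
Births: 91000 × 0.535 = 48685  |  31000 × 0.482 = 14942 — total 63627
10–19: 32500 × 0.968 = 31460
20–29: 50500 × 0.964 = 48682
30–39: 91000 × 0.963 = 87633
40+: 31000 × 0.974 + 58000 × 0.497 = 30194 + 28826 = 59020
Population now: 0–9=63627, 10–19=31460, 20–29=48682, 30–39=87633, 40+=59020
Period 2.
Births: 48682 × 0.535 = 26045  |  87633 × 0.482 = 42239 — total 68284
10–19: 63627 × 0.968 = 61591
20–29: 31460 × 0.964 = 30327
30–39: 48682 × 0.963 = 46881
40+: 87633 × 0.974 + 59020 × 0.497 = 85355 + 29333 = 114688
Population now: 0–9=68284, 10–19=61591, 20–29=30327, 30–39=46881, 40+=114688
Dependents (band 0–9 + band 40+) = 68284 + 114688 = 182972; working-age = 138799; ratio = 182972/138799 × 100 = 131.8

131.8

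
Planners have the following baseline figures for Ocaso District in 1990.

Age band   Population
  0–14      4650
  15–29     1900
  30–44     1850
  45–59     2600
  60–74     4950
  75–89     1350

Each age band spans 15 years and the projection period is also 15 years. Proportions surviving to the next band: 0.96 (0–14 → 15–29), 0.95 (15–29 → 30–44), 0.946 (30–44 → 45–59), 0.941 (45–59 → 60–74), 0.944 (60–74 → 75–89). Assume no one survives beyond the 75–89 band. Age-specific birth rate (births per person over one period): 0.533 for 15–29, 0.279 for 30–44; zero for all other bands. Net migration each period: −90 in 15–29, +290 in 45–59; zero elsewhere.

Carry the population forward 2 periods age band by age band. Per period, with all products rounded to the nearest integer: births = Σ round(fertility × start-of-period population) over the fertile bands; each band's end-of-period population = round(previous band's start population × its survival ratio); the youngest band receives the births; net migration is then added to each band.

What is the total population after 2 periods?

14596

Numbering the groups 1..6 from youngest to oldest:
Period 1:
Births: 1900 × 0.533 = 1013  |  1850 × 0.279 = 516 → total 1529
Group 2: 4650 × 0.96 = 4464
Group 3: 1900 × 0.95 = 1805
Group 4: 1850 × 0.946 = 1750
Group 5: 2600 × 0.941 = 2447
Group 6: 4950 × 0.944 = 4673
Net migration: Group 2 − 90 → 4374; Group 4 + 290 → 2040
Population now: 0–14=1529, 15–29=4374, 30–44=1805, 45–59=2040, 60–74=2447, 75–89=4673
Period 2:
Births: 4374 × 0.533 = 2331  |  1805 × 0.279 = 504 → total 2835
Group 2: 1529 × 0.96 = 1468
Group 3: 4374 × 0.95 = 4155
Group 4: 1805 × 0.946 = 1708
Group 5: 2040 × 0.941 = 1920
Group 6: 2447 × 0.944 = 2310
Net migration: Group 2 − 90 → 1378; Group 4 + 290 → 1998
Population now: 0–14=2835, 15–29=1378, 30–44=4155, 45–59=1998, 60–74=1920, 75–89=2310
Total after period 2: 2835 + 1378 + 4155 + 1998 + 1920 + 2310 = 14596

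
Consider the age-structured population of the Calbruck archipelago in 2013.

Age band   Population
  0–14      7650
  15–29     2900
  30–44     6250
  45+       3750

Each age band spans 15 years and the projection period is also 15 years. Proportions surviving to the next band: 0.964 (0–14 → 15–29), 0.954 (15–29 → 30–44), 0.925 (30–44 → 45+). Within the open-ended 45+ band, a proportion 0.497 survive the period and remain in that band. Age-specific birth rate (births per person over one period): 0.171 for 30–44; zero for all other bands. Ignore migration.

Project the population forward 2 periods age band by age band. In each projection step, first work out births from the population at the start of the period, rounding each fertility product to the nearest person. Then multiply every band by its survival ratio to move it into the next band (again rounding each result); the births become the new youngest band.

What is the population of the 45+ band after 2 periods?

6359

(Bands numbered youngest = 1 to oldest = 4.)
After projecting period 1:
Births: 6250 * 0.171 = 1069
Band 2: 7650 * 0.964 = 7375
Band 3: 2900 * 0.954 = 2767
Band 4: 6250 * 0.925 + 3750 * 0.497 = 5781 + 1864 = 7645
End of period: [1069, 7375, 2767, 7645]
After projecting period 2:
Births: 2767 * 0.171 = 473
Band 2: 1069 * 0.964 = 1031
Band 3: 7375 * 0.954 = 7036
Band 4: 2767 * 0.925 + 7645 * 0.497 = 2559 + 3800 = 6359
End of period: [473, 1031, 7036, 6359]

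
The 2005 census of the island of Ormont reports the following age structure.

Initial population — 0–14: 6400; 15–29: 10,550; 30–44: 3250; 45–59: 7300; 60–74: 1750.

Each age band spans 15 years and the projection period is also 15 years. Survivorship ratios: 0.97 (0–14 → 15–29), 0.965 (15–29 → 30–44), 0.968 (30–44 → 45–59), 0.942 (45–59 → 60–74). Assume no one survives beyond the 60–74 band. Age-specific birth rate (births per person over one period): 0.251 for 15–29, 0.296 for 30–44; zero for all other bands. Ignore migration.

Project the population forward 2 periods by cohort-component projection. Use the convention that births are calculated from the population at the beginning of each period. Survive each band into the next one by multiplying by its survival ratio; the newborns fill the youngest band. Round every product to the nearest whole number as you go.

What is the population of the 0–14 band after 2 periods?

4572

Period 1.
Births: 10550 * 0.251 = 2648 ; 3250 * 0.296 = 962 → total 3610
15–29: 6400 * 0.97 = 6208
30–44: 10550 * 0.965 = 10181
45–59: 3250 * 0.968 = 3146
60–74: 7300 * 0.942 = 6877
→ [3610, 6208, 10181, 3146, 6877]
Period 2.
Births: 6208 * 0.251 = 1558 ; 10181 * 0.296 = 3014 → total 4572
15–29: 3610 * 0.97 = 3502
30–44: 6208 * 0.965 = 5991
45–59: 10181 * 0.968 = 9855
60–74: 3146 * 0.942 = 2964
→ [4572, 3502, 5991, 9855, 2964]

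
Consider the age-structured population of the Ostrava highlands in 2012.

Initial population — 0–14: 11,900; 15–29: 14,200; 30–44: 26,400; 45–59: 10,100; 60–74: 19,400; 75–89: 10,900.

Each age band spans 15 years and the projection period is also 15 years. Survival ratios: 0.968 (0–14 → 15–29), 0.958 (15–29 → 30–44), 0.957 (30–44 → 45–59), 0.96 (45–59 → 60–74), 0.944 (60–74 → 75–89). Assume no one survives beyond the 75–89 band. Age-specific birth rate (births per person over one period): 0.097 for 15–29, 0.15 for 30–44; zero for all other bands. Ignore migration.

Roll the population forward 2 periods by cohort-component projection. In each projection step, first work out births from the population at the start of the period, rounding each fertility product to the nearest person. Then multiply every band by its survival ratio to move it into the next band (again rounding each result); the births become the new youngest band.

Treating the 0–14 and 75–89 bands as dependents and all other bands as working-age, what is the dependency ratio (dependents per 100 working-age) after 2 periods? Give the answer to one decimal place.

Call the bands 1 to 6, youngest first.
After projecting period 1:
Births: 14200 * 0.097 = 1377  |  26400 * 0.15 = 3960 — total 5337
Band 2: 11900 * 0.968 = 11519
Band 3: 14200 * 0.958 = 13604
Band 4: 26400 * 0.957 = 25265
Band 5: 10100 * 0.96 = 9696
Band 6: 19400 * 0.944 = 18314
End of period: [5337, 11519, 13604, 25265, 9696, 18314]
After projecting period 2:
Births: 11519 * 0.097 = 1117  |  13604 * 0.15 = 2041 — total 3158
Band 2: 5337 * 0.968 = 5166
Band 3: 11519 * 0.958 = 11035
Band 4: 13604 * 0.957 = 13019
Band 5: 25265 * 0.96 = 24254
Band 6: 9696 * 0.944 = 9153
End of period: [3158, 5166, 11035, 13019, 24254, 9153]
Dependents (band 0–14 + band 75–89) = 3158 + 9153 = 12311; working-age = 53474; ratio = 12311/53474 × 100 = 23.0

23.0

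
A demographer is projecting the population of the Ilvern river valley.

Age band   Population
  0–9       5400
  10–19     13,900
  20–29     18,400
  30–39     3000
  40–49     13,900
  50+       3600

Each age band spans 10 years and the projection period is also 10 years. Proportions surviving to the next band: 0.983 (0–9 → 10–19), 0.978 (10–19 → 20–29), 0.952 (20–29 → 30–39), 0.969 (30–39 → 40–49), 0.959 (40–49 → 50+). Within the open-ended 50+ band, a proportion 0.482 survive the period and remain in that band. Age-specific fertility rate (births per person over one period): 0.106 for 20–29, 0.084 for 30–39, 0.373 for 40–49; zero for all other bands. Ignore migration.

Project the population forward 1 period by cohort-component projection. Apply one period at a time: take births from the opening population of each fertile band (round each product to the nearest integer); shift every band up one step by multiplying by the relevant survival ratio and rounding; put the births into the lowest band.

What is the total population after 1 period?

61778

Let group 1 be 0–9 through group 6 = 50+.
After projecting period 1:
Births: 18400 × 0.106 = 1950  |  3000 × 0.084 = 252  |  13900 × 0.373 = 5185 → total 7387
Group 2: 5400 × 0.983 = 5308
Group 3: 13900 × 0.978 = 13594
Group 4: 18400 × 0.952 = 17517
Group 5: 3000 × 0.969 = 2907
Group 6: 13900 × 0.959 + 3600 × 0.482 = 13330 + 1735 = 15065
Population now: 0–9=7387, 10–19=5308, 20–29=13594, 30–39=17517, 40–49=2907, 50+=15065
Total after period 1: 7387 + 5308 + 13594 + 17517 + 2907 + 15065 = 61778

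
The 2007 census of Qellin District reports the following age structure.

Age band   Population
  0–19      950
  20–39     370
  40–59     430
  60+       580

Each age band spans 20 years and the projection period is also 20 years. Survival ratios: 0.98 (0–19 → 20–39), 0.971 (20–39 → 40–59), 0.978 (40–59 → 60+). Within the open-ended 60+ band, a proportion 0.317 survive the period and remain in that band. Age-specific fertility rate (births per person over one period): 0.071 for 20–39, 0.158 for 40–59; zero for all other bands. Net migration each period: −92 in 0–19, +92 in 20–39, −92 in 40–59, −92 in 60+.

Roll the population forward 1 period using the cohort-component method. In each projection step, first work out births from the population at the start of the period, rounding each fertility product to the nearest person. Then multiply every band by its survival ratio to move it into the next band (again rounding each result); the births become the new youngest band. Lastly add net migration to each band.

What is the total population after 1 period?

1805

Let group 1 be 0–19 through group 4 = 60+.
After projecting period 1:
Births: 370 × 0.071 = 26 ; 430 × 0.158 = 68 — total 94
Group 2: 950 × 0.98 = 931
Group 3: 370 × 0.971 = 359
Group 4: 430 × 0.978 + 580 × 0.317 = 421 + 184 = 605
Net migration: Group 1 − 92 → 2; Group 2 + 92 → 1023; Group 3 − 92 → 267; Group 4 − 92 → 513
Population now: 0–19=2, 20–39=1023, 40–59=267, 60+=513
Total after period 1: 2 + 1023 + 267 + 513 = 1805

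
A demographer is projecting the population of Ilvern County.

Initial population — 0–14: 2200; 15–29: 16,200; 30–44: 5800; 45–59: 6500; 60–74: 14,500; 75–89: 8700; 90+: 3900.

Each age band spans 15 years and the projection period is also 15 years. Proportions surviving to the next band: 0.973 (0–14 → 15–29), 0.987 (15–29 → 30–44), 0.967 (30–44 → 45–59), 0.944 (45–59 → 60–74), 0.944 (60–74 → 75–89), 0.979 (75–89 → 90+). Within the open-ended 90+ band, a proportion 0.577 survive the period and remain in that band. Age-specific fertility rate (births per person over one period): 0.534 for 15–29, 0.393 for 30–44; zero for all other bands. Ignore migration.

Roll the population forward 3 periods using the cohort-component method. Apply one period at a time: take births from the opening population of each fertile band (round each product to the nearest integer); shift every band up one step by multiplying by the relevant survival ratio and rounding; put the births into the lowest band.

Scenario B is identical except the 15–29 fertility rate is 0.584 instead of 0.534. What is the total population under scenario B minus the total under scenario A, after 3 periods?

1875

Let group 1 be 0–14 through group 7 = 90+.
[period 1]
Births: 16200 * 0.534 = 8651  |  5800 * 0.393 = 2279 → 10930
Group 2: 2200 * 0.973 = 2141
Group 3: 16200 * 0.987 = 15989
Group 4: 5800 * 0.967 = 5609
Group 5: 6500 * 0.944 = 6136
Group 6: 14500 * 0.944 = 13688
Group 7: 8700 * 0.979 + 3900 * 0.577 = 8517 + 2250 = 10767
Giving 10930 / 2141 / 15989 / 5609 / 6136 / 13688 / 10767.
[period 2]
Births: 2141 * 0.534 = 1143  |  15989 * 0.393 = 6284 → 7427
Group 2: 10930 * 0.973 = 10635
Group 3: 2141 * 0.987 = 2113
Group 4: 15989 * 0.967 = 15461
Group 5: 5609 * 0.944 = 5295
Group 6: 6136 * 0.944 = 5792
Group 7: 13688 * 0.979 + 10767 * 0.577 = 13401 + 6213 = 19614
Giving 7427 / 10635 / 2113 / 15461 / 5295 / 5792 / 19614.
[period 3]
Births: 10635 * 0.534 = 5679  |  2113 * 0.393 = 830 → 6509
Group 2: 7427 * 0.973 = 7226
Group 3: 10635 * 0.987 = 10497
Group 4: 2113 * 0.967 = 2043
Group 5: 15461 * 0.944 = 14595
Group 6: 5295 * 0.944 = 4998
Group 7: 5792 * 0.979 + 19614 * 0.577 = 5670 + 11317 = 16987
Giving 6509 / 7226 / 10497 / 2043 / 14595 / 4998 / 16987.
Scenario A total after 3 periods: 62855
Scenario B projection —
[period 1]
Births: 16200 * 0.584 = 9461  |  5800 * 0.393 = 2279 → 11740
Group 2: 2200 * 0.973 = 2141
Group 3: 16200 * 0.987 = 15989
Group 4: 5800 * 0.967 = 5609
Group 5: 6500 * 0.944 = 6136
Group 6: 14500 * 0.944 = 13688
Group 7: 8700 * 0.979 + 3900 * 0.577 = 8517 + 2250 = 10767
Giving 11740 / 2141 / 15989 / 5609 / 6136 / 13688 / 10767.
[period 2]
Births: 2141 * 0.584 = 1250  |  15989 * 0.393 = 6284 → 7534
Group 2: 11740 * 0.973 = 11423
Group 3: 2141 * 0.987 = 2113
Group 4: 15989 * 0.967 = 15461
Group 5: 5609 * 0.944 = 5295
Group 6: 6136 * 0.944 = 5792
Group 7: 13688 * 0.979 + 10767 * 0.577 = 13401 + 6213 = 19614
Giving 7534 / 11423 / 2113 / 15461 / 5295 / 5792 / 19614.
[period 3]
Births: 11423 * 0.584 = 6671  |  2113 * 0.393 = 830 → 7501
Group 2: 7534 * 0.973 = 7331
Group 3: 11423 * 0.987 = 11275
Group 4: 2113 * 0.967 = 2043
Group 5: 15461 * 0.944 = 14595
Group 6: 5295 * 0.944 = 4998
Group 7: 5792 * 0.979 + 19614 * 0.577 = 5670 + 11317 = 16987
Giving 7501 / 7331 / 11275 / 2043 / 14595 / 4998 / 16987.
Scenario B total after 3 periods: 64730
Difference B − A = 64730 − 62855 = 1875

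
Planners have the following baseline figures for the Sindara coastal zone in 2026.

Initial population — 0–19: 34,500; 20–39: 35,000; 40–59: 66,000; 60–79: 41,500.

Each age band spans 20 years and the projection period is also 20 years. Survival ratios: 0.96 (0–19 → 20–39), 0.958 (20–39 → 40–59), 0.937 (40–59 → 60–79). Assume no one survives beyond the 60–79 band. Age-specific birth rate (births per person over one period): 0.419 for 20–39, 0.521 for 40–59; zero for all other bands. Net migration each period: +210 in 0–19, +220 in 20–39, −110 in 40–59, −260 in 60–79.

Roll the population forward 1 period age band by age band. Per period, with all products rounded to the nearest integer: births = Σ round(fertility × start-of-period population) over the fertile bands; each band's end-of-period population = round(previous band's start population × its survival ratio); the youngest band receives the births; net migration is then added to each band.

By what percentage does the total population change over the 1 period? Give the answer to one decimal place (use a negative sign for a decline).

Let group 1 be 0–19 through group 4 = 60–79.
Period 1:
Births: 35000 * 0.419 = 14665  |  66000 * 0.521 = 34386 — total 49051
Group 2: 34500 * 0.96 = 33120
Group 3: 35000 * 0.958 = 33530
Group 4: 66000 * 0.937 = 61842
Net migration: Group 1 + 210 → 49261; Group 2 + 220 → 33340; Group 3 − 110 → 33420; Group 4 − 260 → 61582
End of period: [49261, 33340, 33420, 61582]
Total: 177000 → 177603; change = 603; percentage change = 0.3%

0.3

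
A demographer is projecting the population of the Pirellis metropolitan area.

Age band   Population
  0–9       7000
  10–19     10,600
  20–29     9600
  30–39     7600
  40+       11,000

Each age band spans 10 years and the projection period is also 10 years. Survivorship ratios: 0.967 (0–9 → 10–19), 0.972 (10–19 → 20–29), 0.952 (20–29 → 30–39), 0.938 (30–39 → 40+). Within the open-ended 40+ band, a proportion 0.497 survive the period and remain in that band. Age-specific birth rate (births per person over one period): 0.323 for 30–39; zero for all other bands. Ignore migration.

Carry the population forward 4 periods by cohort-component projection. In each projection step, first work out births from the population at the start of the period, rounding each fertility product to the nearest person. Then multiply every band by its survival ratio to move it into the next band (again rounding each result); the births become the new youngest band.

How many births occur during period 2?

— Period 1 —
Births: 7600 × 0.323 = 2455
10–19: 7000 × 0.967 = 6769
20–29: 10600 × 0.972 = 10303
30–39: 9600 × 0.952 = 9139
40+: 7600 × 0.938 + 11000 × 0.497 = 7129 + 5467 = 12596
→ [2455, 6769, 10303, 9139, 12596]
— Period 2 —
Births: 9139 × 0.323 = 2952
10–19: 2455 × 0.967 = 2374
20–29: 6769 × 0.972 = 6579
30–39: 10303 × 0.952 = 9808
40+: 9139 × 0.938 + 12596 × 0.497 = 8572 + 6260 = 14832
→ [2952, 2374, 6579, 9808, 14832]

2952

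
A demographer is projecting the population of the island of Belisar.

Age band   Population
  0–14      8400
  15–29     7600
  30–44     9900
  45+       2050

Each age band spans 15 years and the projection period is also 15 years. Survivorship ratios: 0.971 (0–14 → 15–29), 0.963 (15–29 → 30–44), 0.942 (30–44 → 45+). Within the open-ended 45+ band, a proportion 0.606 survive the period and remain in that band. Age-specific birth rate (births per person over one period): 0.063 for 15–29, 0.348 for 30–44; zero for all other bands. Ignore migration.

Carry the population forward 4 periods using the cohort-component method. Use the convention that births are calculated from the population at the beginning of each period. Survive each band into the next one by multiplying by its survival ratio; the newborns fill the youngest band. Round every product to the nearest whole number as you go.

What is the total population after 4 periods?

[period 1]
Births: 7600 × 0.063 = 479 ; 9900 × 0.348 = 3445 → total 3924
15–29: 8400 × 0.971 = 8156
30–44: 7600 × 0.963 = 7319
45+: 9900 × 0.942 + 2050 × 0.606 = 9326 + 1242 = 10568
→ [3924, 8156, 7319, 10568]
[period 2]
Births: 8156 × 0.063 = 514 ; 7319 × 0.348 = 2547 → total 3061
15–29: 3924 × 0.971 = 3810
30–44: 8156 × 0.963 = 7854
45+: 7319 × 0.942 + 10568 × 0.606 = 6894 + 6404 = 13298
→ [3061, 3810, 7854, 13298]
[period 3]
Births: 3810 × 0.063 = 240 ; 7854 × 0.348 = 2733 → total 2973
15–29: 3061 × 0.971 = 2972
30–44: 3810 × 0.963 = 3669
45+: 7854 × 0.942 + 13298 × 0.606 = 7398 + 8059 = 15457
→ [2973, 2972, 3669, 15457]
[period 4]
Births: 2972 × 0.063 = 187 ; 3669 × 0.348 = 1277 → total 1464
15–29: 2973 × 0.971 = 2887
30–44: 2972 × 0.963 = 2862
45+: 3669 × 0.942 + 15457 × 0.606 = 3456 + 9367 = 12823
→ [1464, 2887, 2862, 12823]
Total after period 4: 1464 + 2887 + 2862 + 12823 = 20036

20036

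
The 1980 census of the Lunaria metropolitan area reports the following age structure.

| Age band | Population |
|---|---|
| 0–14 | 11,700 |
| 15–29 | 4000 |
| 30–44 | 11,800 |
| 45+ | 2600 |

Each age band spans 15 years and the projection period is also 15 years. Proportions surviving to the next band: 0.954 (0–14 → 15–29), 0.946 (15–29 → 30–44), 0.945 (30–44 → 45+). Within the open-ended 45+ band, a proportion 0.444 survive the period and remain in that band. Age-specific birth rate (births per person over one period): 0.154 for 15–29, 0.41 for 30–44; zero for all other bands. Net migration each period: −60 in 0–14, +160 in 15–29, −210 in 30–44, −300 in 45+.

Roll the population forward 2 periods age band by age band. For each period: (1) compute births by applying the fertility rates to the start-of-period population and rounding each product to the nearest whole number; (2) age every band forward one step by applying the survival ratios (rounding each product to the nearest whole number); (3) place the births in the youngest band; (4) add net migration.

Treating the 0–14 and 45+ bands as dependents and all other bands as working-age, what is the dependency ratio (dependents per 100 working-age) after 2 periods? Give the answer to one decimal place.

73.1

Let group 1 be 0–14 through group 4 = 45+.
After projecting period 1:
Births: 4000 × 0.154 = 616 ; 11800 × 0.41 = 4838 ⇒ total 5454
Group 2: 11700 × 0.954 = 11162
Group 3: 4000 × 0.946 = 3784
Group 4: 11800 × 0.945 + 2600 × 0.444 = 11151 + 1154 = 12305
Net migration: Group 1 − 60 → 5394; Group 2 + 160 → 11322; Group 3 − 210 → 3574; Group 4 − 300 → 12005
Giving 5394 / 11322 / 3574 / 12005.
After projecting period 2:
Births: 11322 × 0.154 = 1744 ; 3574 × 0.41 = 1465 ⇒ total 3209
Group 2: 5394 × 0.954 = 5146
Group 3: 11322 × 0.946 = 10711
Group 4: 3574 × 0.945 + 12005 × 0.444 = 3377 + 5330 = 8707
Net migration: Group 1 − 60 → 3149; Group 2 + 160 → 5306; Group 3 − 210 → 10501; Group 4 − 300 → 8407
Giving 3149 / 5306 / 10501 / 8407.
Dependents (band 0–14 + band 45+) = 3149 + 8407 = 11556; working-age = 15807; ratio = 11556/15807 × 100 = 73.1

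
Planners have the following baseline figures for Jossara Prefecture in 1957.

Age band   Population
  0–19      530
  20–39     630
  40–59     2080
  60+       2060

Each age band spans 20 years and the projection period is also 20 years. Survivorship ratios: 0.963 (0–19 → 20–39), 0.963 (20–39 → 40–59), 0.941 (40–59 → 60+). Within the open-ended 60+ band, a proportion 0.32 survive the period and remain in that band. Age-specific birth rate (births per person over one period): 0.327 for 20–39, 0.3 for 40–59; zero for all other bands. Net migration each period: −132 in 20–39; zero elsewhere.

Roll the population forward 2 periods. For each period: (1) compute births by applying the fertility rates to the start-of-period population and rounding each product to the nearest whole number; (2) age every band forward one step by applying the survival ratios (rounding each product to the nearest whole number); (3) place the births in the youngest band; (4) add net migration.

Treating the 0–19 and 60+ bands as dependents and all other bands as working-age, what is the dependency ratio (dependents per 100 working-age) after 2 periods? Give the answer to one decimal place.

Period 1:
Births: 630 * 0.327 = 206, 2080 * 0.3 = 624 — total 830
20–39: 530 * 0.963 = 510
40–59: 630 * 0.963 = 607
60+: 2080 * 0.941 + 2060 * 0.32 = 1957 + 659 = 2616
Net migration: 20–39 − 132 → 378
End of period: [830, 378, 607, 2616]
Period 2:
Births: 378 * 0.327 = 124, 607 * 0.3 = 182 — total 306
20–39: 830 * 0.963 = 799
40–59: 378 * 0.963 = 364
60+: 607 * 0.941 + 2616 * 0.32 = 571 + 837 = 1408
Net migration: 20–39 − 132 → 667
End of period: [306, 667, 364, 1408]
Dependents (band 0–19 + band 60+) = 306 + 1408 = 1714; working-age = 1031; ratio = 1714/1031 × 100 = 166.2

166.2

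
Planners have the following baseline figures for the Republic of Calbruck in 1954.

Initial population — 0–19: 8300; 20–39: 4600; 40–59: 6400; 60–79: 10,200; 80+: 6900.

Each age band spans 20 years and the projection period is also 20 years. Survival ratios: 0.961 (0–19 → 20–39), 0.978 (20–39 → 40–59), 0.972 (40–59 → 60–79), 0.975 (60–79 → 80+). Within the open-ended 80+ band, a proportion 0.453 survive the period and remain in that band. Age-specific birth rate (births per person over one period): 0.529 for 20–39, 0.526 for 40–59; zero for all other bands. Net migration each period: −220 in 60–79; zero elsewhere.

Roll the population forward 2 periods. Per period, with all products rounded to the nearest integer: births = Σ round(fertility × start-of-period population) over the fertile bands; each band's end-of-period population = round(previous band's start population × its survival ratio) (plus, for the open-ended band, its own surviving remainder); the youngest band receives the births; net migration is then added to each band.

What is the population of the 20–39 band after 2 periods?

(Bands numbered youngest = 1 to oldest = 5.)
[period 1]
Births: 4600 × 0.529 = 2433  |  6400 × 0.526 = 3366 — total 5799
Band 2: 8300 × 0.961 = 7976
Band 3: 4600 × 0.978 = 4499
Band 4: 6400 × 0.972 = 6221
Band 5: 10200 × 0.975 + 6900 × 0.453 = 9945 + 3126 = 13071
Net migration: Band 4 − 220 → 6001
Population now: 0–19=5799, 20–39=7976, 40–59=4499, 60–79=6001, 80+=13071
[period 2]
Births: 7976 × 0.529 = 4219  |  4499 × 0.526 = 2366 — total 6585
Band 2: 5799 × 0.961 = 5573
Band 3: 7976 × 0.978 = 7801
Band 4: 4499 × 0.972 = 4373
Band 5: 6001 × 0.975 + 13071 × 0.453 = 5851 + 5921 = 11772
Net migration: Band 4 − 220 → 4153
Population now: 0–19=6585, 20–39=5573, 40–59=7801, 60–79=4153, 80+=11772

5573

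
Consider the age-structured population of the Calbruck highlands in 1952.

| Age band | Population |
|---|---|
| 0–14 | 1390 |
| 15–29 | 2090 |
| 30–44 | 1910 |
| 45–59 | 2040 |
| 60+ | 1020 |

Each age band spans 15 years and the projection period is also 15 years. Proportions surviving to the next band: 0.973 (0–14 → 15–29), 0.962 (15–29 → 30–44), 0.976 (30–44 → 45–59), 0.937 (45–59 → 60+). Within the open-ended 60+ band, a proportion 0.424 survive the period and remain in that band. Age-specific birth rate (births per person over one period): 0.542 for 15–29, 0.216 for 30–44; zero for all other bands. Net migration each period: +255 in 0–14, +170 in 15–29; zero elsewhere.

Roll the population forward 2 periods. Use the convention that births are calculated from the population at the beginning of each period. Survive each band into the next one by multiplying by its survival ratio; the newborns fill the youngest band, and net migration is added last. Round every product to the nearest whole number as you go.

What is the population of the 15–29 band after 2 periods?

1922

— Period 1 —
Births: 2090 × 0.542 = 1133, 1910 × 0.216 = 413 → total 1546
15–29: 1390 × 0.973 = 1352
30–44: 2090 × 0.962 = 2011
45–59: 1910 × 0.976 = 1864
60+: 2040 × 0.937 + 1020 × 0.424 = 1911 + 432 = 2343
Net migration: 0–14 + 255 → 1801; 15–29 + 170 → 1522
→ [1801, 1522, 2011, 1864, 2343]
— Period 2 —
Births: 1522 × 0.542 = 825, 2011 × 0.216 = 434 → total 1259
15–29: 1801 × 0.973 = 1752
30–44: 1522 × 0.962 = 1464
45–59: 2011 × 0.976 = 1963
60+: 1864 × 0.937 + 2343 × 0.424 = 1747 + 993 = 2740
Net migration: 0–14 + 255 → 1514; 15–29 + 170 → 1922
→ [1514, 1922, 1464, 1963, 2740]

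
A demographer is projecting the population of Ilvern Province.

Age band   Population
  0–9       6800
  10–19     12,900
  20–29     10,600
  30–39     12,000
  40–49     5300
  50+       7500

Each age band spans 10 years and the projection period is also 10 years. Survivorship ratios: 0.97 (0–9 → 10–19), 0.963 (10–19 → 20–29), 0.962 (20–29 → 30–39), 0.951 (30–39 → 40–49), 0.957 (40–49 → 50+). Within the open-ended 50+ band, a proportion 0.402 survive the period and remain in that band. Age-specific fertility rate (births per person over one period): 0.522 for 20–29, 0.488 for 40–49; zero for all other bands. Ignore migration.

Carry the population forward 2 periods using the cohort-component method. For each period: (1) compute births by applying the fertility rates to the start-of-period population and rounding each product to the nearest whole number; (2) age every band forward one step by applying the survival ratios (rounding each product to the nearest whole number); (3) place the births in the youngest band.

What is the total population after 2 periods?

62101

Period 1.
Births: 10600 × 0.522 = 5533  |  5300 × 0.488 = 2586 → total 8119
10–19: 6800 × 0.97 = 6596
20–29: 12900 × 0.963 = 12423
30–39: 10600 × 0.962 = 10197
40–49: 12000 × 0.951 = 11412
50+: 5300 × 0.957 + 7500 × 0.402 = 5072 + 3015 = 8087
Population now: 0–9=8119, 10–19=6596, 20–29=12423, 30–39=10197, 40–49=11412, 50+=8087
Period 2.
Births: 12423 × 0.522 = 6485  |  11412 × 0.488 = 5569 → total 12054
10–19: 8119 × 0.97 = 7875
20–29: 6596 × 0.963 = 6352
30–39: 12423 × 0.962 = 11951
40–49: 10197 × 0.951 = 9697
50+: 11412 × 0.957 + 8087 × 0.402 = 10921 + 3251 = 14172
Population now: 0–9=12054, 10–19=7875, 20–29=6352, 30–39=11951, 40–49=9697, 50+=14172
Total after period 2: 12054 + 7875 + 6352 + 11951 + 9697 + 14172 = 62101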